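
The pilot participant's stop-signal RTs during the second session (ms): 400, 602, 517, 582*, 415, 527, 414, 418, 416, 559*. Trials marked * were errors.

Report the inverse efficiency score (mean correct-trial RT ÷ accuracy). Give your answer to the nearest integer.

Correct trials (n=8): 400, 602, 517, 415, 527, 414, 418, 416
Mean correct RT = 3709/8 = 463.6250 ms
Proportion correct = 8/10
IES = 463.6250 / (8/10) = 579.531 ms

580 ms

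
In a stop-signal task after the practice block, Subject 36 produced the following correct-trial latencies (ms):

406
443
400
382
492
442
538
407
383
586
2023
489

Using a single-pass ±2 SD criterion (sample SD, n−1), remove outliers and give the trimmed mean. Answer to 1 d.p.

n = 12, ΣRT = 6991, M = 582.583
Σ(x−M)² = 2308424.92; s = √(2308424.92/11) = 458.101
Cutoffs: 582.583 ± 2·458.101 → [-333.6, 1498.8]
Outside: 2023 → excluded.
Retained (n=11): Σ = 4968, mean = 4968/11 = 451.636

451.6 ms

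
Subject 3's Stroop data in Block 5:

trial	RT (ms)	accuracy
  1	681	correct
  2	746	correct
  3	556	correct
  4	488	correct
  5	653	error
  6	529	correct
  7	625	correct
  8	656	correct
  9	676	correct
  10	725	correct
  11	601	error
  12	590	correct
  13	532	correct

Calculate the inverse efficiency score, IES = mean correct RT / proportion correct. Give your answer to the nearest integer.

731 ms

Correct trials (n=11): 681, 746, 556, 488, 529, 625, 656, 676, 725, 590, 532
Mean correct RT = 6804/11 = 618.5455 ms
Proportion correct = 11/13
IES = 618.5455 / (11/13) = 731.008 ms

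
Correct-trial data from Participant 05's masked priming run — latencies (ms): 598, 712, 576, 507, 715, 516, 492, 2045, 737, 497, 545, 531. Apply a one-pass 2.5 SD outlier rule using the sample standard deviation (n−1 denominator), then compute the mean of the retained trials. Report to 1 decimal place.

584.2 ms

n = 12, ΣRT = 8471, M = 705.917
Σ(x−M)² = 2044286.92; s = √(2044286.92/11) = 431.097
Cutoffs: 705.917 ± 2.5·431.097 → [-371.8, 1783.7]
Outside: 2045 → excluded.
Retained (n=11): Σ = 6426, mean = 6426/11 = 584.182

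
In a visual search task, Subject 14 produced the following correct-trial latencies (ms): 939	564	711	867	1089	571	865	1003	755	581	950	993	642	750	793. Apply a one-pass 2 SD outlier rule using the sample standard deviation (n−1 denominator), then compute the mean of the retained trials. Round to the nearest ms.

n = 15, ΣRT = 12073, M = 804.867
Σ(x−M)² = 405715.73; s = √(405715.73/14) = 170.234
Cutoffs: 804.867 ± 2·170.234 → [464.4, 1145.3]
No RTs fall outside the cutoffs; all 15 retained. Mean = 12073/15 = 804.867

805 ms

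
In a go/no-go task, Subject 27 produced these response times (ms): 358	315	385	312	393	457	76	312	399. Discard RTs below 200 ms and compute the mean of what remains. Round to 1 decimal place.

Excluded: 76
Retained (n=8): Σ = 2931
Mean = 2931/8 = 366.3750

366.4 ms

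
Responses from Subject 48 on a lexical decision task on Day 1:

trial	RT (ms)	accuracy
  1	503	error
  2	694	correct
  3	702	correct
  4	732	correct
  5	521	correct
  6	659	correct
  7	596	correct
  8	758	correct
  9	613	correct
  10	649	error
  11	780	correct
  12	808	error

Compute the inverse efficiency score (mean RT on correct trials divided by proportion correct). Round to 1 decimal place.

Correct trials (n=9): 694, 702, 732, 521, 659, 596, 758, 613, 780
Mean correct RT = 6055/9 = 672.7778 ms
Proportion correct = 9/12
IES = 672.7778 / (9/12) = 897.037 ms

897.0 ms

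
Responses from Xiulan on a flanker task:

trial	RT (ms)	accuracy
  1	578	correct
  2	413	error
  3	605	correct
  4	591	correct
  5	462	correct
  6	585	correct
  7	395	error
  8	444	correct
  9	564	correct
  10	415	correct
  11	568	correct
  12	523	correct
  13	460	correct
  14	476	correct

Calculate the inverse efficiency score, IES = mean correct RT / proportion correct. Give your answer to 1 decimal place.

609.7 ms

Correct trials (n=12): 578, 605, 591, 462, 585, 444, 564, 415, 568, 523, 460, 476
Mean correct RT = 6271/12 = 522.5833 ms
Proportion correct = 12/14
IES = 522.5833 / (12/14) = 609.681 ms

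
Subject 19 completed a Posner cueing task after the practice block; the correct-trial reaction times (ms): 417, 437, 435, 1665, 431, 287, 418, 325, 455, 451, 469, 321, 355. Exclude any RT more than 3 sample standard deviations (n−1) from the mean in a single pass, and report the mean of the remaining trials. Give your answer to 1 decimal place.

400.1 ms

n = 13, ΣRT = 6466, M = 497.385
Σ(x−M)² = 1518151.08; s = √(1518151.08/12) = 355.686
Cutoffs: 497.385 ± 3·355.686 → [-569.7, 1564.4]
Outside: 1665 → excluded.
Retained (n=12): Σ = 4801, mean = 4801/12 = 400.083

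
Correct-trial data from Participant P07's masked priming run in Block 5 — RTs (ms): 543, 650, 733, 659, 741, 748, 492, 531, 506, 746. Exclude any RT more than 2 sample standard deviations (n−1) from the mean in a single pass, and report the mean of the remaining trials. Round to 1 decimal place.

n = 10, ΣRT = 6349, M = 634.900
Σ(x−M)² = 103100.90; s = √(103100.90/9) = 107.031
Cutoffs: 634.900 ± 2·107.031 → [420.8, 849.0]
No RTs fall outside the cutoffs; all 10 retained. Mean = 6349/10 = 634.900

634.9 ms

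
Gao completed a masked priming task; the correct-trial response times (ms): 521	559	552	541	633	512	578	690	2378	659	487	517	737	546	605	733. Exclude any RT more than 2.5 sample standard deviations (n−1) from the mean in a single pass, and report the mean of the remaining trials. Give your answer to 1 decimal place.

n = 16, ΣRT = 11248, M = 703.000
Σ(x−M)² = 3085202.00; s = √(3085202.00/15) = 453.520
Cutoffs: 703.000 ± 2.5·453.520 → [-430.8, 1836.8]
Outside: 2378 → excluded.
Retained (n=15): Σ = 8870, mean = 8870/15 = 591.333

591.3 ms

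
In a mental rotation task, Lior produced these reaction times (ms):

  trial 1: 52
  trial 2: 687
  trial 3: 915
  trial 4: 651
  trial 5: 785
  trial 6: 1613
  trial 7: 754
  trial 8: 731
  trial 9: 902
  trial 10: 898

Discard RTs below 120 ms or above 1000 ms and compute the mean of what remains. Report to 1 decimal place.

790.4 ms

Excluded: 52, 1613
Retained (n=8): Σ = 6323
Mean = 6323/8 = 790.3750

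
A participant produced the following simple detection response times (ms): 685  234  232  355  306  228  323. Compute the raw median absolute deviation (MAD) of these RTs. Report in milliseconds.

Sorted: 228, 232, 234, 306, 323, 355, 685 → median = 306
|x − 306|: 379, 72, 74, 49, 0, 78, 17
Sorted deviations: 0, 17, 49, 72, 74, 78, 379 → MAD = 72

72 ms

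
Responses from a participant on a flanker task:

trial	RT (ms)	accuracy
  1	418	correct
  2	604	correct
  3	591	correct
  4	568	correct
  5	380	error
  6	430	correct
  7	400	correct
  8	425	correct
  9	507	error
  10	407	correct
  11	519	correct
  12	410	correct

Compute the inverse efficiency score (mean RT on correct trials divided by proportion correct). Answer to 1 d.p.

572.6 ms

Correct trials (n=10): 418, 604, 591, 568, 430, 400, 425, 407, 519, 410
Mean correct RT = 4772/10 = 477.2000 ms
Proportion correct = 10/12
IES = 477.2000 / (10/12) = 572.640 ms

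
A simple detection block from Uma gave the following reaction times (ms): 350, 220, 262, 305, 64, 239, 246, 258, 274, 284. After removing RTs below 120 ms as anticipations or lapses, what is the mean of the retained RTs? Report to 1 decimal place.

270.9 ms

Excluded: 64
Retained (n=9): Σ = 2438
Mean = 2438/9 = 270.8889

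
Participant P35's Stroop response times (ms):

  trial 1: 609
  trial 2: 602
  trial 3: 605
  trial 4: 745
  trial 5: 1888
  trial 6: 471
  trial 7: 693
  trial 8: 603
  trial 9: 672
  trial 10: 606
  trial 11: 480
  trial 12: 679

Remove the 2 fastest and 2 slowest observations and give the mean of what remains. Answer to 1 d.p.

Sorted: 471, 480, 602, 603, 605, 606, 609, 672, 679, 693, 745, 1888
Drop lowest 2 (471, 480) and highest 2 (745, 1888)
Remaining (n=8): Σ = 5069, mean = 5069/8 = 633.625

633.6 ms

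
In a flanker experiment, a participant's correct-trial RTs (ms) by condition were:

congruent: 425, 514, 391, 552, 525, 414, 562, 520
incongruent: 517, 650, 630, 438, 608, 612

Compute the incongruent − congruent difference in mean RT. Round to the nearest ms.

88 ms

M(congruent) = 3903/8 = 487.875
M(incongruent) = 3455/6 = 575.833
Difference = 575.833 − 487.875 = 87.958 ms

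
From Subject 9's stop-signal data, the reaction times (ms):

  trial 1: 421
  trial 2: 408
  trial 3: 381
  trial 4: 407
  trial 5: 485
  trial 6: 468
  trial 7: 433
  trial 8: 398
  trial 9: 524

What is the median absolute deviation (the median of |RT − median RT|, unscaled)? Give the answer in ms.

23 ms

Sorted: 381, 398, 407, 408, 421, 433, 468, 485, 524 → median = 421
|x − 421|: 0, 13, 40, 14, 64, 47, 12, 23, 103
Sorted deviations: 0, 12, 13, 14, 23, 40, 47, 64, 103 → MAD = 23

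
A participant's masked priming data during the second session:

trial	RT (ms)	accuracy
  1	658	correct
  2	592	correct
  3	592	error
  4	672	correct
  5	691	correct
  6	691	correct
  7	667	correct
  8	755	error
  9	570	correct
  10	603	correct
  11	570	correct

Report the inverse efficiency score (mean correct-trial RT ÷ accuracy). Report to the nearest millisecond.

Correct trials (n=9): 658, 592, 672, 691, 691, 667, 570, 603, 570
Mean correct RT = 5714/9 = 634.8889 ms
Proportion correct = 9/11
IES = 634.8889 / (9/11) = 775.975 ms

776 ms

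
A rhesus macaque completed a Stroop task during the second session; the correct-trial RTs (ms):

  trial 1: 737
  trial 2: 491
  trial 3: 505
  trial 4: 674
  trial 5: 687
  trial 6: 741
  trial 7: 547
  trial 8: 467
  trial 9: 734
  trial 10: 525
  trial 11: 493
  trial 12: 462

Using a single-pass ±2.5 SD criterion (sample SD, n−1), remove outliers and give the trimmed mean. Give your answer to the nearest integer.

589 ms

n = 12, ΣRT = 7063, M = 588.583
Σ(x−M)² = 145608.92; s = √(145608.92/11) = 115.053
Cutoffs: 588.583 ± 2.5·115.053 → [301.0, 876.2]
No RTs fall outside the cutoffs; all 12 retained. Mean = 7063/12 = 588.583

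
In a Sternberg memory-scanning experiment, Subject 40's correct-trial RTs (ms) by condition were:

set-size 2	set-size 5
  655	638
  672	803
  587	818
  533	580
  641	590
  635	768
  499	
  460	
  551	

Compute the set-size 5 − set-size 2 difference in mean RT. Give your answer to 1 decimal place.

118.1 ms

M(set-size 2) = 5233/9 = 581.444
M(set-size 5) = 4197/6 = 699.500
Difference = 699.500 − 581.444 = 118.056 ms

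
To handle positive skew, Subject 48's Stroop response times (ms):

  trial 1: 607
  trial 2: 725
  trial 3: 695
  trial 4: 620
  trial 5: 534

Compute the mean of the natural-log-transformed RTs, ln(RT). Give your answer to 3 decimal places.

6.450

ln(RT): 6.4085, 6.5862, 6.5439, 6.4297, 6.2804
Σ ln(RT) = 32.2487
Mean = 32.2487/5 = 6.44975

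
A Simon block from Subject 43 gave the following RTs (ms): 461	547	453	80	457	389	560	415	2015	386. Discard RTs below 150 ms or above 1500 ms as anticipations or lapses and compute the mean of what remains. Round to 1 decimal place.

Excluded: 80, 2015
Retained (n=8): Σ = 3668
Mean = 3668/8 = 458.5000

458.5 ms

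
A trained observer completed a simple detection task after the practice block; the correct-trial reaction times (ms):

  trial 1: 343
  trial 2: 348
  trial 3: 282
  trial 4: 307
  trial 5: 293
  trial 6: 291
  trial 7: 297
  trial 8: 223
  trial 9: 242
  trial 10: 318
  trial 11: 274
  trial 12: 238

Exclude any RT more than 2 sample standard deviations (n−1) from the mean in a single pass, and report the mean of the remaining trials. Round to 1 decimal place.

288.0 ms

n = 12, ΣRT = 3456, M = 288.000
Σ(x−M)² = 17074.00; s = √(17074.00/11) = 39.398
Cutoffs: 288.000 ± 2·39.398 → [209.2, 366.8]
No RTs fall outside the cutoffs; all 12 retained. Mean = 3456/12 = 288.000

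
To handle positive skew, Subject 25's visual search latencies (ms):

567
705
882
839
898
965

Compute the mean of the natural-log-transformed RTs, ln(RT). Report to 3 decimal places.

6.681

ln(RT): 6.3404, 6.5582, 6.7822, 6.7322, 6.8002, 6.8721
Σ ln(RT) = 40.0853
Mean = 40.0853/6 = 6.68088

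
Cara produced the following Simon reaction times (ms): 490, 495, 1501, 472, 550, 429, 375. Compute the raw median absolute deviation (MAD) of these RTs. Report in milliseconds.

60 ms

Sorted: 375, 429, 472, 490, 495, 550, 1501 → median = 490
|x − 490|: 0, 5, 1011, 18, 60, 61, 115
Sorted deviations: 0, 5, 18, 60, 61, 115, 1011 → MAD = 60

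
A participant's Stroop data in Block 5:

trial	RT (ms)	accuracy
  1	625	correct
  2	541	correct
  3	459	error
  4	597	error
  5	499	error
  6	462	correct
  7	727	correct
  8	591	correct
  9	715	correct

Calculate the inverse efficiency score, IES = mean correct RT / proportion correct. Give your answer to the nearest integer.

915 ms

Correct trials (n=6): 625, 541, 462, 727, 591, 715
Mean correct RT = 3661/6 = 610.1667 ms
Proportion correct = 6/9
IES = 610.1667 / (6/9) = 915.250 ms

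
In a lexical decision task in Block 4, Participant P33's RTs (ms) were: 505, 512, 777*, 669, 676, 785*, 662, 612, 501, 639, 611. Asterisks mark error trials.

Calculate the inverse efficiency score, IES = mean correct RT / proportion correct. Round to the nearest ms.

732 ms

Correct trials (n=9): 505, 512, 669, 676, 662, 612, 501, 639, 611
Mean correct RT = 5387/9 = 598.5556 ms
Proportion correct = 9/11
IES = 598.5556 / (9/11) = 731.568 ms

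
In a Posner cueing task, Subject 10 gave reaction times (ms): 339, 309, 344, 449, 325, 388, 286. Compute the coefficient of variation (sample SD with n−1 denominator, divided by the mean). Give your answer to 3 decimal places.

0.156

n = 7, Σ = 2440, M = 348.5714
Σ(x−M)² = 17789.714; s = √(17789.714/6) = 54.4514
CV = 54.4514 / 348.5714 = 0.15621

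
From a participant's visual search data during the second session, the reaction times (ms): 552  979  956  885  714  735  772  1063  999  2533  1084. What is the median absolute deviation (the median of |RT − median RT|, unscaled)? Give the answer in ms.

Sorted: 552, 714, 735, 772, 885, 956, 979, 999, 1063, 1084, 2533 → median = 956
|x − 956|: 404, 23, 0, 71, 242, 221, 184, 107, 43, 1577, 128
Sorted deviations: 0, 23, 43, 71, 107, 128, 184, 221, 242, 404, 1577 → MAD = 128

128 ms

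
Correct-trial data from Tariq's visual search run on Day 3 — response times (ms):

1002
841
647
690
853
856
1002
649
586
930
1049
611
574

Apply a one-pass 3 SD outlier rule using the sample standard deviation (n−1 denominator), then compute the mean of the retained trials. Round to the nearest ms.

792 ms

n = 13, ΣRT = 10290, M = 791.538
Σ(x−M)² = 358107.23; s = √(358107.23/12) = 172.749
Cutoffs: 791.538 ± 3·172.749 → [273.3, 1309.8]
No RTs fall outside the cutoffs; all 13 retained. Mean = 10290/13 = 791.538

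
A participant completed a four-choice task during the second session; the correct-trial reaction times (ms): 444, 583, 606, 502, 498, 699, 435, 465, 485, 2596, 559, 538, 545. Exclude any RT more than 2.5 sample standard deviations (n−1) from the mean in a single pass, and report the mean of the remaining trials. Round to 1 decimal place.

529.9 ms

n = 13, ΣRT = 8955, M = 688.846
Σ(x−M)² = 4003093.69; s = √(4003093.69/12) = 577.573
Cutoffs: 688.846 ± 2.5·577.573 → [-755.1, 2132.8]
Outside: 2596 → excluded.
Retained (n=12): Σ = 6359, mean = 6359/12 = 529.917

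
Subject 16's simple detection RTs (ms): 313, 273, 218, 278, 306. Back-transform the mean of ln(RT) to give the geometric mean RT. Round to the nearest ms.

275 ms

ln(RT): 5.7462, 5.6095, 5.3845, 5.6276, 5.7236
Mean ln(RT) = 28.0914/5 = 5.61828
Geometric mean = exp(5.61828) = 275.41 ms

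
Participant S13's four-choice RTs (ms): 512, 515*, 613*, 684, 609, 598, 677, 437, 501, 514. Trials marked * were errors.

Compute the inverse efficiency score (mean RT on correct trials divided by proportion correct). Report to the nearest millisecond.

Correct trials (n=8): 512, 684, 609, 598, 677, 437, 501, 514
Mean correct RT = 4532/8 = 566.5000 ms
Proportion correct = 8/10
IES = 566.5000 / (8/10) = 708.125 ms

708 ms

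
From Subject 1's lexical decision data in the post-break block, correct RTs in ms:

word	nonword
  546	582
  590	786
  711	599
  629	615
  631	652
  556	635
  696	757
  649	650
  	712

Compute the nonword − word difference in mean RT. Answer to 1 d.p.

M(word) = 5008/8 = 626.000
M(nonword) = 5988/9 = 665.333
Difference = 665.333 − 626.000 = 39.333 ms

39.3 ms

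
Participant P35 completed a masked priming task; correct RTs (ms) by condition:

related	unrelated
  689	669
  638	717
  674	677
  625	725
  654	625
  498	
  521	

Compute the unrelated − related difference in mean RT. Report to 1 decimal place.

68.5 ms

M(related) = 4299/7 = 614.143
M(unrelated) = 3413/5 = 682.600
Difference = 682.600 − 614.143 = 68.457 ms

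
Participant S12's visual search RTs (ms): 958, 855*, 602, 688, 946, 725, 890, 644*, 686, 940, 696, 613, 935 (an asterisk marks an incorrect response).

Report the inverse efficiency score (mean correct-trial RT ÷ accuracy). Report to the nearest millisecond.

Correct trials (n=11): 958, 602, 688, 946, 725, 890, 686, 940, 696, 613, 935
Mean correct RT = 8679/11 = 789.0000 ms
Proportion correct = 11/13
IES = 789.0000 / (11/13) = 932.455 ms

932 ms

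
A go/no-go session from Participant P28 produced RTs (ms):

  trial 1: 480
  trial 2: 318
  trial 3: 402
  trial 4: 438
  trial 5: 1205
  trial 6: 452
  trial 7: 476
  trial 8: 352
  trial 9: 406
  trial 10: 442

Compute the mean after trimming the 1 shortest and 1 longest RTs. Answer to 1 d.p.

Sorted: 318, 352, 402, 406, 438, 442, 452, 476, 480, 1205
Drop lowest 1 (318) and highest 1 (1205)
Remaining (n=8): Σ = 3448, mean = 3448/8 = 431.000

431.0 ms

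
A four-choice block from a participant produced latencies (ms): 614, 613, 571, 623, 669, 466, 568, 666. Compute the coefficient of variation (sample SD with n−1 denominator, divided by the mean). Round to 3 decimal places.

0.109

n = 8, Σ = 4790, M = 598.7500
Σ(x−M)² = 29819.500; s = √(29819.500/7) = 65.2681
CV = 65.2681 / 598.7500 = 0.10901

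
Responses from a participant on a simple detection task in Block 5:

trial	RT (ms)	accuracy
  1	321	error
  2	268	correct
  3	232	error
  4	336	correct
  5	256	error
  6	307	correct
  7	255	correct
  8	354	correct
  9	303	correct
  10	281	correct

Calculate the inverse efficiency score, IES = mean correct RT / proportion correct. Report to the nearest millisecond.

Correct trials (n=7): 268, 336, 307, 255, 354, 303, 281
Mean correct RT = 2104/7 = 300.5714 ms
Proportion correct = 7/10
IES = 300.5714 / (7/10) = 429.388 ms

429 ms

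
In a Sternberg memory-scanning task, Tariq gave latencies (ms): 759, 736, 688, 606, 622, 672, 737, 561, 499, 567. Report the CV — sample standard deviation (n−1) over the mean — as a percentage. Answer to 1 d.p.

n = 10, Σ = 6447, M = 644.7000
Σ(x−M)² = 68824.100; s = √(68824.100/9) = 87.4478
CV = 87.4478 / 644.7000 = 0.13564 = 13.564%

13.6%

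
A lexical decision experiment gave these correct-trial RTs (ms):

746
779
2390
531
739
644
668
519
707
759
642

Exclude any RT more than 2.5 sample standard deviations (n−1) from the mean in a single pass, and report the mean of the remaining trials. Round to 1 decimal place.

673.4 ms

n = 11, ΣRT = 9124, M = 829.455
Σ(x−M)² = 2754010.73; s = √(2754010.73/10) = 524.787
Cutoffs: 829.455 ± 2.5·524.787 → [-482.5, 2141.4]
Outside: 2390 → excluded.
Retained (n=10): Σ = 6734, mean = 6734/10 = 673.400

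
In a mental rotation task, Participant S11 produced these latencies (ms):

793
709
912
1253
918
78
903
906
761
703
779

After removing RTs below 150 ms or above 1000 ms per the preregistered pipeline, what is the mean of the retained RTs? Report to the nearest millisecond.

Excluded: 78, 1253
Retained (n=9): Σ = 7384
Mean = 7384/9 = 820.4444

820 ms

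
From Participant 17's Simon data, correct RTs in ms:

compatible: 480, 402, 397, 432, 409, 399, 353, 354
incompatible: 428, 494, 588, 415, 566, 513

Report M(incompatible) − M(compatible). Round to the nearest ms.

97 ms

M(compatible) = 3226/8 = 403.250
M(incompatible) = 3004/6 = 500.667
Difference = 500.667 − 403.250 = 97.417 ms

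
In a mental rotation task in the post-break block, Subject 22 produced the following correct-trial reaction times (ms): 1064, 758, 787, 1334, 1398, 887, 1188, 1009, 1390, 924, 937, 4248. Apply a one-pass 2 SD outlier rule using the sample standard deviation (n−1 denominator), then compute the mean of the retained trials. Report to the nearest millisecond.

n = 12, ΣRT = 15924, M = 1327.000
Σ(x−M)² = 9854384.00; s = √(9854384.00/11) = 946.495
Cutoffs: 1327.000 ± 2·946.495 → [-566.0, 3220.0]
Outside: 4248 → excluded.
Retained (n=11): Σ = 11676, mean = 11676/11 = 1061.455

1061 ms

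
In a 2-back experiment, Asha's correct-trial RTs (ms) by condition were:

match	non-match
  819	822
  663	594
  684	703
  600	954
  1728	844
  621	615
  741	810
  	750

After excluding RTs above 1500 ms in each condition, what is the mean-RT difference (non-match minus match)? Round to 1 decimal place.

73.5 ms

match: exclude 1728
M(match) = 4128/6 = 688.000
M(non-match) = 6092/8 = 761.500
Difference = 761.500 − 688.000 = 73.500 ms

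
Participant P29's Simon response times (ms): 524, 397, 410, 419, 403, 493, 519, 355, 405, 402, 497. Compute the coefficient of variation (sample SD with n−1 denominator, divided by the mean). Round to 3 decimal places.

n = 11, Σ = 4824, M = 438.5455
Σ(x−M)² = 33784.727; s = √(33784.727/10) = 58.1246
CV = 58.1246 / 438.5455 = 0.13254

0.133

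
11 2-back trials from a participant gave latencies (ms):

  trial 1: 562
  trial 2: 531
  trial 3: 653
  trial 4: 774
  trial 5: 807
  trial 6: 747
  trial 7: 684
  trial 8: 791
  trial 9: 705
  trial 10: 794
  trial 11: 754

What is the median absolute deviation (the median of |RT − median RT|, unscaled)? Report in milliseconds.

47 ms

Sorted: 531, 562, 653, 684, 705, 747, 754, 774, 791, 794, 807 → median = 747
|x − 747|: 185, 216, 94, 27, 60, 0, 63, 44, 42, 47, 7
Sorted deviations: 0, 7, 27, 42, 44, 47, 60, 63, 94, 185, 216 → MAD = 47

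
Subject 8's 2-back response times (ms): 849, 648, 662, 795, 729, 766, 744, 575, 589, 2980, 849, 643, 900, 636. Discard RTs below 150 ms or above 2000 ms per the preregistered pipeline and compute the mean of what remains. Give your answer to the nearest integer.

722 ms

Excluded: 2980
Retained (n=13): Σ = 9385
Mean = 9385/13 = 721.9231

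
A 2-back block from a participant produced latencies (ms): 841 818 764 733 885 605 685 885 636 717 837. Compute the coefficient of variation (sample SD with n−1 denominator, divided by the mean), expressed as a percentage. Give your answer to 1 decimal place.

12.7%

n = 11, Σ = 8406, M = 764.1818
Σ(x−M)² = 94531.636; s = √(94531.636/10) = 97.2274
CV = 97.2274 / 764.1818 = 0.12723 = 12.723%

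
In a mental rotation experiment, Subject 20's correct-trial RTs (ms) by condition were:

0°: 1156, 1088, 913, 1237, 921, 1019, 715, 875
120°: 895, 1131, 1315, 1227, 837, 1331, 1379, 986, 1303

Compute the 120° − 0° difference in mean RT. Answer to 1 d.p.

165.5 ms

M(0°) = 7924/8 = 990.500
M(120°) = 10404/9 = 1156.000
Difference = 1156.000 − 990.500 = 165.500 ms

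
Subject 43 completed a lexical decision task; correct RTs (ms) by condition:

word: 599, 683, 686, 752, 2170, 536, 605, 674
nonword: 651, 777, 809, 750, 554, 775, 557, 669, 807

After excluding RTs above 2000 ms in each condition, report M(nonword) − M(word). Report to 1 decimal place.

word: exclude 2170
M(word) = 4535/7 = 647.857
M(nonword) = 6349/9 = 705.444
Difference = 705.444 − 647.857 = 57.587 ms

57.6 ms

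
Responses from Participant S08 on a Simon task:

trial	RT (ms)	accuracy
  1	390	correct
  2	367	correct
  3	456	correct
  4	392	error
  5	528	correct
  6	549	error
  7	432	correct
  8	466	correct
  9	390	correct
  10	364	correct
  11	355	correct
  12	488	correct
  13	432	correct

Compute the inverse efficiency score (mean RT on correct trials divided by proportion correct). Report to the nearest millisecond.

Correct trials (n=11): 390, 367, 456, 528, 432, 466, 390, 364, 355, 488, 432
Mean correct RT = 4668/11 = 424.3636 ms
Proportion correct = 11/13
IES = 424.3636 / (11/13) = 501.521 ms

502 ms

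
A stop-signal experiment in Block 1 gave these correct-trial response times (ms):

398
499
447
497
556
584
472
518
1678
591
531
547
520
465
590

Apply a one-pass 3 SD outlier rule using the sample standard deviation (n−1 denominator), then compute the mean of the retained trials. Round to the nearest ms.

515 ms

n = 15, ΣRT = 8893, M = 592.867
Σ(x−M)² = 1304019.73; s = √(1304019.73/14) = 305.195
Cutoffs: 592.867 ± 3·305.195 → [-322.7, 1508.5]
Outside: 1678 → excluded.
Retained (n=14): Σ = 7215, mean = 7215/14 = 515.357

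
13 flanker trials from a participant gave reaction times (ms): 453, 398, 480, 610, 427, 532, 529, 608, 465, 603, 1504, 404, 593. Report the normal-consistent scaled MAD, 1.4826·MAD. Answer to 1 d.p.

Sorted: 398, 404, 427, 453, 465, 480, 529, 532, 593, 603, 608, 610, 1504 → median = 529
|x − 529| sorted: 0, 3, 49, 64, 64, 74, 76, 79, 81, 102, 125, 131, 975 → MAD = 76
Robust SD ≈ 1.4826 × 76 = 112.678

112.7 ms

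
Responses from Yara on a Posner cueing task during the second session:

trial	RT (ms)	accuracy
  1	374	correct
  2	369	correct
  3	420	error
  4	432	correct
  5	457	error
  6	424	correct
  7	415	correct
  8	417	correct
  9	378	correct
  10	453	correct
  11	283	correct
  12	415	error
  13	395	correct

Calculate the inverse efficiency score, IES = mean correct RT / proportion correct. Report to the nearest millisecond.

Correct trials (n=10): 374, 369, 432, 424, 415, 417, 378, 453, 283, 395
Mean correct RT = 3940/10 = 394.0000 ms
Proportion correct = 10/13
IES = 394.0000 / (10/13) = 512.200 ms

512 ms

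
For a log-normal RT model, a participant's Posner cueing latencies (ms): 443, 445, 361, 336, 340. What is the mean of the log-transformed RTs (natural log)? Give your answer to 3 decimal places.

5.945

ln(RT): 6.0936, 6.0981, 5.8889, 5.8171, 5.8289
Σ ln(RT) = 29.7266
Mean = 29.7266/5 = 5.94532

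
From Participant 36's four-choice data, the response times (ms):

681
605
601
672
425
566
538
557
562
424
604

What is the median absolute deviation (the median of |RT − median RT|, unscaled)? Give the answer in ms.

Sorted: 424, 425, 538, 557, 562, 566, 601, 604, 605, 672, 681 → median = 566
|x − 566|: 115, 39, 35, 106, 141, 0, 28, 9, 4, 142, 38
Sorted deviations: 0, 4, 9, 28, 35, 38, 39, 106, 115, 141, 142 → MAD = 38

38 ms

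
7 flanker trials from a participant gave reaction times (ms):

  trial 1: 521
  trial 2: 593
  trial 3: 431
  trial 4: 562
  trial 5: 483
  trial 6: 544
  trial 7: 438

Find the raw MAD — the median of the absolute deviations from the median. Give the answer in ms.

Sorted: 431, 438, 483, 521, 544, 562, 593 → median = 521
|x − 521|: 0, 72, 90, 41, 38, 23, 83
Sorted deviations: 0, 23, 38, 41, 72, 83, 90 → MAD = 41

41 ms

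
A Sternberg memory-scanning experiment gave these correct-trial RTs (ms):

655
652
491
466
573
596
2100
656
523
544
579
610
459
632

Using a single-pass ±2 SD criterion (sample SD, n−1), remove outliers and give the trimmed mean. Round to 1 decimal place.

572.0 ms

n = 14, ΣRT = 9536, M = 681.143
Σ(x−M)² = 2227779.71; s = √(2227779.71/13) = 413.966
Cutoffs: 681.143 ± 2·413.966 → [-146.8, 1509.1]
Outside: 2100 → excluded.
Retained (n=13): Σ = 7436, mean = 7436/13 = 572.000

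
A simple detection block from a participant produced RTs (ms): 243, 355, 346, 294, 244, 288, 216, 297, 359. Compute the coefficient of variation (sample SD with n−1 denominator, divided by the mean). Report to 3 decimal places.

n = 9, Σ = 2642, M = 293.5556
Σ(x−M)² = 21878.222; s = √(21878.222/8) = 52.2951
CV = 52.2951 / 293.5556 = 0.17814

0.178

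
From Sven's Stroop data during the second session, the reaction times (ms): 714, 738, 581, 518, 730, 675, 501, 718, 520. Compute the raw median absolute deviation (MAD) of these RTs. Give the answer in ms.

Sorted: 501, 518, 520, 581, 675, 714, 718, 730, 738 → median = 675
|x − 675|: 39, 63, 94, 157, 55, 0, 174, 43, 155
Sorted deviations: 0, 39, 43, 55, 63, 94, 155, 157, 174 → MAD = 63

63 ms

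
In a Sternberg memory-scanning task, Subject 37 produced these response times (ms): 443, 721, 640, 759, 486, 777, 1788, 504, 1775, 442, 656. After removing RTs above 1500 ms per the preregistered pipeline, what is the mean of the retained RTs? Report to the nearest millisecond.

603 ms

Excluded: 1775, 1788
Retained (n=9): Σ = 5428
Mean = 5428/9 = 603.1111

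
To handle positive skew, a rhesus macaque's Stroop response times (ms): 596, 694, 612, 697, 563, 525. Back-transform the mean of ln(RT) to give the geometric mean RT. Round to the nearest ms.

611 ms

ln(RT): 6.3902, 6.5425, 6.4167, 6.5468, 6.3333, 6.2634
Mean ln(RT) = 38.4929/6 = 6.41548
Geometric mean = exp(6.41548) = 611.24 ms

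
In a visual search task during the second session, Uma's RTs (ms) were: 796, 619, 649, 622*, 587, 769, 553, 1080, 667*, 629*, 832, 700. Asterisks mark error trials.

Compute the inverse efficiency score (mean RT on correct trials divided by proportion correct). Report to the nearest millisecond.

976 ms

Correct trials (n=9): 796, 619, 649, 587, 769, 553, 1080, 832, 700
Mean correct RT = 6585/9 = 731.6667 ms
Proportion correct = 9/12
IES = 731.6667 / (9/12) = 975.556 ms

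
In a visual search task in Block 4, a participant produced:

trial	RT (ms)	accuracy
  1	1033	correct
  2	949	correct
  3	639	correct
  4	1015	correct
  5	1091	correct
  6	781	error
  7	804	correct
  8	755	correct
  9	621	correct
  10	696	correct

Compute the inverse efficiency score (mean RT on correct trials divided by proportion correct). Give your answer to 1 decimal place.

938.6 ms

Correct trials (n=9): 1033, 949, 639, 1015, 1091, 804, 755, 621, 696
Mean correct RT = 7603/9 = 844.7778 ms
Proportion correct = 9/10
IES = 844.7778 / (9/10) = 938.642 ms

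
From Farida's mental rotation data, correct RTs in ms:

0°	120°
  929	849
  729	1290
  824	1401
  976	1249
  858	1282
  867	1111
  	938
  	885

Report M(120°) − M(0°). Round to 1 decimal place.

261.8 ms

M(0°) = 5183/6 = 863.833
M(120°) = 9005/8 = 1125.625
Difference = 1125.625 − 863.833 = 261.792 ms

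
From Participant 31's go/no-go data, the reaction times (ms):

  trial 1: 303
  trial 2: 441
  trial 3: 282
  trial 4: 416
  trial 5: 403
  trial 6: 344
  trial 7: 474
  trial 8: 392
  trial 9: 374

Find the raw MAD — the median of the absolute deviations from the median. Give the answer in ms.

Sorted: 282, 303, 344, 374, 392, 403, 416, 441, 474 → median = 392
|x − 392|: 89, 49, 110, 24, 11, 48, 82, 0, 18
Sorted deviations: 0, 11, 18, 24, 48, 49, 82, 89, 110 → MAD = 48

48 ms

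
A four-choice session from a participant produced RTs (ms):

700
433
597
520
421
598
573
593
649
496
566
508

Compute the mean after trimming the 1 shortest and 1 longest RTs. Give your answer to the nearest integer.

Sorted: 421, 433, 496, 508, 520, 566, 573, 593, 597, 598, 649, 700
Drop lowest 1 (421) and highest 1 (700)
Remaining (n=10): Σ = 5533, mean = 5533/10 = 553.300

553 ms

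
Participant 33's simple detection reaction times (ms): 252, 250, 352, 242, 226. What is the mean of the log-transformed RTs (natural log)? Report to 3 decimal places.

5.565

ln(RT): 5.5294, 5.5215, 5.8636, 5.4889, 5.4205
Σ ln(RT) = 27.8240
Mean = 27.8240/5 = 5.56480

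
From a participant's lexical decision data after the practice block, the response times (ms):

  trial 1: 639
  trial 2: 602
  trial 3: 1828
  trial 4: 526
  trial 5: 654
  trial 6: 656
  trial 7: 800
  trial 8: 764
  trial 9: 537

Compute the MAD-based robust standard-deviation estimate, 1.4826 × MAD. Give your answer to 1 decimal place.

163.1 ms

Sorted: 526, 537, 602, 639, 654, 656, 764, 800, 1828 → median = 654
|x − 654| sorted: 0, 2, 15, 52, 110, 117, 128, 146, 1174 → MAD = 110
Robust SD ≈ 1.4826 × 110 = 163.086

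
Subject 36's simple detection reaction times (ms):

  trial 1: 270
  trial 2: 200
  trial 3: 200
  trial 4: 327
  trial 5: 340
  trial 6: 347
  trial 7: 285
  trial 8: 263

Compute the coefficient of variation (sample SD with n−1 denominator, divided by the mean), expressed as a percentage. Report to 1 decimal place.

n = 8, Σ = 2232, M = 279.0000
Σ(x−M)² = 23504.000; s = √(23504.000/7) = 57.9458
CV = 57.9458 / 279.0000 = 0.20769 = 20.769%

20.8%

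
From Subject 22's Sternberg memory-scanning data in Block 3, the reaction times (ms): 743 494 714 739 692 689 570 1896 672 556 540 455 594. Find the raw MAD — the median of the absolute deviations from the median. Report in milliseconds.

78 ms

Sorted: 455, 494, 540, 556, 570, 594, 672, 689, 692, 714, 739, 743, 1896 → median = 672
|x − 672|: 71, 178, 42, 67, 20, 17, 102, 1224, 0, 116, 132, 217, 78
Sorted deviations: 0, 17, 20, 42, 67, 71, 78, 102, 116, 132, 178, 217, 1224 → MAD = 78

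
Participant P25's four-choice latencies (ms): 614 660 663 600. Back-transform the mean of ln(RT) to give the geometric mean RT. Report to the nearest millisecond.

ln(RT): 6.4200, 6.4922, 6.4968, 6.3969
Mean ln(RT) = 25.8059/4 = 6.45148
Geometric mean = exp(6.45148) = 633.64 ms

634 ms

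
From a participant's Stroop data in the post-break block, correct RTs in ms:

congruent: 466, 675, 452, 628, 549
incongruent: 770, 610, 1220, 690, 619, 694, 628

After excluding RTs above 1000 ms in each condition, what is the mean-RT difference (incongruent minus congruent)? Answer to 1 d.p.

incongruent: exclude 1220
M(congruent) = 2770/5 = 554.000
M(incongruent) = 4011/6 = 668.500
Difference = 668.500 − 554.000 = 114.500 ms

114.5 ms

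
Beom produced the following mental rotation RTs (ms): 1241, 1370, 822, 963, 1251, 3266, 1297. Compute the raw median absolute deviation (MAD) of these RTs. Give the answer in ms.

119 ms

Sorted: 822, 963, 1241, 1251, 1297, 1370, 3266 → median = 1251
|x − 1251|: 10, 119, 429, 288, 0, 2015, 46
Sorted deviations: 0, 10, 46, 119, 288, 429, 2015 → MAD = 119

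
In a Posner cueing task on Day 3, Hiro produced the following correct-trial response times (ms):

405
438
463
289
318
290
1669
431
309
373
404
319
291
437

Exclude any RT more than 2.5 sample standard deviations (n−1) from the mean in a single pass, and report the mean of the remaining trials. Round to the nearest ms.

n = 14, ΣRT = 6436, M = 459.714
Σ(x−M)² = 1626820.86; s = √(1626820.86/13) = 353.751
Cutoffs: 459.714 ± 2.5·353.751 → [-424.7, 1344.1]
Outside: 1669 → excluded.
Retained (n=13): Σ = 4767, mean = 4767/13 = 366.692

367 ms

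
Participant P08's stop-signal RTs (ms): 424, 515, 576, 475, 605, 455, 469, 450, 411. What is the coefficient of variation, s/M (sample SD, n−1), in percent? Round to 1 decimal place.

n = 9, Σ = 4380, M = 486.6667
Σ(x−M)² = 35234.000; s = √(35234.000/8) = 66.3645
CV = 66.3645 / 486.6667 = 0.13637 = 13.637%

13.6%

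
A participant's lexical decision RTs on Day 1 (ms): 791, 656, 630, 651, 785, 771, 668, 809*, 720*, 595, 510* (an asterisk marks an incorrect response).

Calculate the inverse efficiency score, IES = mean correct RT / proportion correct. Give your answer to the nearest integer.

953 ms

Correct trials (n=8): 791, 656, 630, 651, 785, 771, 668, 595
Mean correct RT = 5547/8 = 693.3750 ms
Proportion correct = 8/11
IES = 693.3750 / (8/11) = 953.391 ms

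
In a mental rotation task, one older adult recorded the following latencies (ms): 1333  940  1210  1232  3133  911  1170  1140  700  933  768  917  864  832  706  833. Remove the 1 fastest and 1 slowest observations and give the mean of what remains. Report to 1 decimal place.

Sorted: 700, 706, 768, 832, 833, 864, 911, 917, 933, 940, 1140, 1170, 1210, 1232, 1333, 3133
Drop lowest 1 (700) and highest 1 (3133)
Remaining (n=14): Σ = 13789, mean = 13789/14 = 984.929

984.9 ms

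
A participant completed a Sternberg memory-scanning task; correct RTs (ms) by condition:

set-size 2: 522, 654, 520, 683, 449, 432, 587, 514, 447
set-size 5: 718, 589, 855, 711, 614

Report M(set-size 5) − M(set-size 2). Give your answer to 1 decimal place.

M(set-size 2) = 4808/9 = 534.222
M(set-size 5) = 3487/5 = 697.400
Difference = 697.400 − 534.222 = 163.178 ms

163.2 ms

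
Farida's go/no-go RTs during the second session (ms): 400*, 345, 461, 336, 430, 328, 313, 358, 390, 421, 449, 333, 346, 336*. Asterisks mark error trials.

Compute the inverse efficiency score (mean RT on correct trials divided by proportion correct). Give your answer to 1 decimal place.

Correct trials (n=12): 345, 461, 336, 430, 328, 313, 358, 390, 421, 449, 333, 346
Mean correct RT = 4510/12 = 375.8333 ms
Proportion correct = 12/14
IES = 375.8333 / (12/14) = 438.472 ms

438.5 ms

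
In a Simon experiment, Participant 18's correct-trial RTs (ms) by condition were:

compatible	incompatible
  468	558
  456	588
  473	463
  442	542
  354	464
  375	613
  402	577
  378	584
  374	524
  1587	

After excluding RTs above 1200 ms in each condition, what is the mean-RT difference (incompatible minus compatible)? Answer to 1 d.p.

compatible: exclude 1587
M(compatible) = 3722/9 = 413.556
M(incompatible) = 4913/9 = 545.889
Difference = 545.889 − 413.556 = 132.333 ms

132.3 ms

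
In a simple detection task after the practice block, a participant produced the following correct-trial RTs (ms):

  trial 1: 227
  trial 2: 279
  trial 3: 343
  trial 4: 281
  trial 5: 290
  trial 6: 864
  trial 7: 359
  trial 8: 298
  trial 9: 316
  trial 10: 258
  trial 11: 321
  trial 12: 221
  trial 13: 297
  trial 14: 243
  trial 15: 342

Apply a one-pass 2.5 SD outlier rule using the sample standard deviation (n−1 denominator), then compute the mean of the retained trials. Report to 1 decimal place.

n = 15, ΣRT = 4939, M = 329.267
Σ(x−M)² = 330536.93; s = √(330536.93/14) = 153.655
Cutoffs: 329.267 ± 2.5·153.655 → [-54.9, 713.4]
Outside: 864 → excluded.
Retained (n=14): Σ = 4075, mean = 4075/14 = 291.071

291.1 ms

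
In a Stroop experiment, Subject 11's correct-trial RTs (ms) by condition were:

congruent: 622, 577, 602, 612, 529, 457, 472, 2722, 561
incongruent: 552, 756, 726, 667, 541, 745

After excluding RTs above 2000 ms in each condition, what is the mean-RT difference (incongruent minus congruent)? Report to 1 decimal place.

110.5 ms

congruent: exclude 2722
M(congruent) = 4432/8 = 554.000
M(incongruent) = 3987/6 = 664.500
Difference = 664.500 − 554.000 = 110.500 ms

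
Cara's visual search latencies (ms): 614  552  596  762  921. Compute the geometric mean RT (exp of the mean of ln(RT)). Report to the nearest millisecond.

677 ms

ln(RT): 6.4200, 6.3135, 6.3902, 6.6359, 6.8255
Mean ln(RT) = 32.5852/5 = 6.51704
Geometric mean = exp(6.51704) = 676.57 ms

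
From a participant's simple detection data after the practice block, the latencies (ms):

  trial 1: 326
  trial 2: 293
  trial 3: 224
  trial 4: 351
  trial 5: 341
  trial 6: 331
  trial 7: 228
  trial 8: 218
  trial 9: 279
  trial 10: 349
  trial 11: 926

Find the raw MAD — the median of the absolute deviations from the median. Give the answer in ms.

33 ms

Sorted: 218, 224, 228, 279, 293, 326, 331, 341, 349, 351, 926 → median = 326
|x − 326|: 0, 33, 102, 25, 15, 5, 98, 108, 47, 23, 600
Sorted deviations: 0, 5, 15, 23, 25, 33, 47, 98, 102, 108, 600 → MAD = 33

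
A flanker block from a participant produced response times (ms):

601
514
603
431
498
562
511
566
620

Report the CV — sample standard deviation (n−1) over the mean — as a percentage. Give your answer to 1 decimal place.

11.3%

n = 9, Σ = 4906, M = 545.1111
Σ(x−M)² = 30176.889; s = √(30176.889/8) = 61.4175
CV = 61.4175 / 545.1111 = 0.11267 = 11.267%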